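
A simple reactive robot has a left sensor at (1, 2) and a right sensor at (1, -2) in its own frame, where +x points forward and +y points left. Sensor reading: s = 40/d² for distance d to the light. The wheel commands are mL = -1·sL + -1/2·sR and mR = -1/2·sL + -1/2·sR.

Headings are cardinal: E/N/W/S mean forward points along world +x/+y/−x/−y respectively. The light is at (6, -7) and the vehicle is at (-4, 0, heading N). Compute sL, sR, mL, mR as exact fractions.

5/26 5/16 -145/416 -105/416

left sensor world pos  = (-6, 1); dL² = 208
right sensor world pos = (-2, 1); dR² = 128
sL = 40/208 = 5/26
sR = 40/128 = 5/16
mL = -1·sL + -1/2·sR = -145/416
mR = -1/2·sL + -1/2·sR = -105/416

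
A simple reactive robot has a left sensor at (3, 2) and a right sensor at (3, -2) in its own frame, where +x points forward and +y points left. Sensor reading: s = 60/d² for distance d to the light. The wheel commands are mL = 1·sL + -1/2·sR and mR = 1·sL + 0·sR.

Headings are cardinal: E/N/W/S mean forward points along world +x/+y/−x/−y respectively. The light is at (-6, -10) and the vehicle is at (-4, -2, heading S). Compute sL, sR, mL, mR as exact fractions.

60/41 12/5 54/205 60/41

left sensor world pos  = (-2, -5); dL² = 41
right sensor world pos = (-6, -5); dR² = 25
sL = 60/41 = 60/41
sR = 60/25 = 12/5
mL = 1·sL + -1/2·sR = 54/205
mR = 1·sL + 0·sR = 60/41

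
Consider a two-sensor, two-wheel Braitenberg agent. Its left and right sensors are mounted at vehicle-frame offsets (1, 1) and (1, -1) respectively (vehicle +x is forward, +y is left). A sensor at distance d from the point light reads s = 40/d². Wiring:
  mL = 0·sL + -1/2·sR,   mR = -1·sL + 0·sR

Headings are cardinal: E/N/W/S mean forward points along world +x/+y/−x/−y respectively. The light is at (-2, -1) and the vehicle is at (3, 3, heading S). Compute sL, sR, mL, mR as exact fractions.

left sensor world pos  = (4, 2); dL² = 45
right sensor world pos = (2, 2); dR² = 25
sL = 40/45 = 8/9
sR = 40/25 = 8/5
mL = 0·sL + -1/2·sR = -4/5
mR = -1·sL + 0·sR = -8/9

8/9 8/5 -4/5 -8/9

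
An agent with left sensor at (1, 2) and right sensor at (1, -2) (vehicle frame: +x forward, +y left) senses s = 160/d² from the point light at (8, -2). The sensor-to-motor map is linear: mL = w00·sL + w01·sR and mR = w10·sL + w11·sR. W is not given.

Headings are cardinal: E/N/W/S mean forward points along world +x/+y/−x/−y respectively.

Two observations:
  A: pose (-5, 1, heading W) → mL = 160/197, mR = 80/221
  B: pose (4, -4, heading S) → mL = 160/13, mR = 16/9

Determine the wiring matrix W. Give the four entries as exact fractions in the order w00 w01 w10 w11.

1 0 0 1/2

obs A: pose=(-5,1,W) → sL=160/197, sR=160/221, mL=160/197, mR=80/221
obs B: pose=(4,-4,S) → sL=160/13, sR=32/9, mL=160/13, mR=16/9
sensor matrix S = [[160/197, 160/221], [160/13, 32/9]]; det S = -30679040/5093829
solve [mL_A; mL_B] = S·[w00; w01] and [mR_A; mR_B] = S·[w10; w11]:
  w00 = 1, w01 = 0, w10 = 0, w11 = 1/2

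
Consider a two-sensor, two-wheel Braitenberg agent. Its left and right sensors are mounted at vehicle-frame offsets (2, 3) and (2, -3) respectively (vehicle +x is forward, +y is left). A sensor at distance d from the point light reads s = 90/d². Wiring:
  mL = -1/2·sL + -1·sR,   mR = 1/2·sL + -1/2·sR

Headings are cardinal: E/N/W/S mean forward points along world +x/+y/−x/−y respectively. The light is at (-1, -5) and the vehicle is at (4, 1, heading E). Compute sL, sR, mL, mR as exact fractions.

9/13 45/29 -1431/754 -162/377

left sensor world pos  = (6, 4); dL² = 130
right sensor world pos = (6, -2); dR² = 58
sL = 90/130 = 9/13
sR = 90/58 = 45/29
mL = -1/2·sL + -1·sR = -1431/754
mR = 1/2·sL + -1/2·sR = -162/377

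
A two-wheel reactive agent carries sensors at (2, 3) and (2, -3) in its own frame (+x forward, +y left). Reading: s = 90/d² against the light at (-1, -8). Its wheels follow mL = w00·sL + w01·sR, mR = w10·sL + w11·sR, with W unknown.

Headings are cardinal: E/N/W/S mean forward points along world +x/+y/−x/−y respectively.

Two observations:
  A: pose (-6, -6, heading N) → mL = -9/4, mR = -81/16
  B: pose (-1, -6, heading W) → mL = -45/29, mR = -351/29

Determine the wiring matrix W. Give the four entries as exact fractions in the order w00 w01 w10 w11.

obs A: pose=(-6,-6,N) → sL=9/8, sR=9/2, mL=-9/4, mR=-81/16
obs B: pose=(-1,-6,W) → sL=18, sR=90/29, mL=-45/29, mR=-351/29
sensor matrix S = [[9/8, 9/2], [18, 90/29]]; det S = -8991/116
solve [mL_A; mL_B] = S·[w00; w01] and [mR_A; mR_B] = S·[w10; w11]:
  w00 = 0, w01 = -1/2, w10 = -1/2, w11 = -1

0 -1/2 -1/2 -1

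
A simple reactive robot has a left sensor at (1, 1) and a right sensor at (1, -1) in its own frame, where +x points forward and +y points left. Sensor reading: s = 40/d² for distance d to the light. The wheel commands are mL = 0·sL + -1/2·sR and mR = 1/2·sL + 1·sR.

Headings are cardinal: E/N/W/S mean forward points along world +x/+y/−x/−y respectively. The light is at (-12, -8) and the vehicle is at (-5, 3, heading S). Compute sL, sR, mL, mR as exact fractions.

10/41 5/17 -5/34 290/697

left sensor world pos  = (-4, 2); dL² = 164
right sensor world pos = (-6, 2); dR² = 136
sL = 40/164 = 10/41
sR = 40/136 = 5/17
mL = 0·sL + -1/2·sR = -5/34
mR = 1/2·sL + 1·sR = 290/697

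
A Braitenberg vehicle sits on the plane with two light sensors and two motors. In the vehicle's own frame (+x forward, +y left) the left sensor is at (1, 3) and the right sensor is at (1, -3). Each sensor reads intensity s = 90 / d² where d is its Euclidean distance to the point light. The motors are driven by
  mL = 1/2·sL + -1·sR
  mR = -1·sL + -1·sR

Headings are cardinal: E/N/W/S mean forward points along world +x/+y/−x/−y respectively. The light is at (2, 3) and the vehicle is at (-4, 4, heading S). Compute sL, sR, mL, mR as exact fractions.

10 10/9 35/9 -100/9

left sensor world pos  = (-1, 3); dL² = 9
right sensor world pos = (-7, 3); dR² = 81
sL = 90/9 = 10
sR = 90/81 = 10/9
mL = 1/2·sL + -1·sR = 35/9
mR = -1·sL + -1·sR = -100/9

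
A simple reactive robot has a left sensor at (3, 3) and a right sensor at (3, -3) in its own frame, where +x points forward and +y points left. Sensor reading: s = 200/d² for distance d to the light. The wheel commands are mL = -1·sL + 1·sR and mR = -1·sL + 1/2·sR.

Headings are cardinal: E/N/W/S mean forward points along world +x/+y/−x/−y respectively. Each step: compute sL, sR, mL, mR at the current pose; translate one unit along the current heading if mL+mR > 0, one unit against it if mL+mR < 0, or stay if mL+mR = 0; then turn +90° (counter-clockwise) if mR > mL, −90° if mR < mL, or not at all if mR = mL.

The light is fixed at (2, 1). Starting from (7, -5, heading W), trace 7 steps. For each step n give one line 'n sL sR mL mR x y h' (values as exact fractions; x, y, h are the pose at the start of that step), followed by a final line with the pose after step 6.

0 40/17 200/13 2880/221 1180/221 7 -5 W
1 20 100/29 -480/29 -530/29 6 -5 N
2 40/13 200/149 -3360/1937 -4660/1937 6 -6 E
3 25/17 2 9/17 -8/17 5 -6 S
4 200/121 8 768/121 284/121 5 -7 W
5 100/13 4 -48/13 -74/13 4 -7 N
6 200/61 200/169 -21600/10309 -27700/10309 4 -8 E
final 3 -8 S

n=0: pose=(7,-5,W); sL=40/17, sR=200/13; mL=2880/221, mR=1180/221; mL+mR=4060/221 → advance +1; mR−mL=-100/13 → turn -1·90°
n=1: pose=(6,-5,N); sL=20, sR=100/29; mL=-480/29, mR=-530/29; mL+mR=-1010/29 → advance -1; mR−mL=-50/29 → turn -1·90°
n=2: pose=(6,-6,E); sL=40/13, sR=200/149; mL=-3360/1937, mR=-4660/1937; mL+mR=-8020/1937 → advance -1; mR−mL=-100/149 → turn -1·90°
n=3: pose=(5,-6,S); sL=25/17, sR=2; mL=9/17, mR=-8/17; mL+mR=1/17 → advance +1; mR−mL=-1 → turn -1·90°
n=4: pose=(5,-7,W); sL=200/121, sR=8; mL=768/121, mR=284/121; mL+mR=1052/121 → advance +1; mR−mL=-4 → turn -1·90°
n=5: pose=(4,-7,N); sL=100/13, sR=4; mL=-48/13, mR=-74/13; mL+mR=-122/13 → advance -1; mR−mL=-2 → turn -1·90°
n=6: pose=(4,-8,E); sL=200/61, sR=200/169; mL=-21600/10309, mR=-27700/10309; mL+mR=-49300/10309 → advance -1; mR−mL=-100/169 → turn -1·90°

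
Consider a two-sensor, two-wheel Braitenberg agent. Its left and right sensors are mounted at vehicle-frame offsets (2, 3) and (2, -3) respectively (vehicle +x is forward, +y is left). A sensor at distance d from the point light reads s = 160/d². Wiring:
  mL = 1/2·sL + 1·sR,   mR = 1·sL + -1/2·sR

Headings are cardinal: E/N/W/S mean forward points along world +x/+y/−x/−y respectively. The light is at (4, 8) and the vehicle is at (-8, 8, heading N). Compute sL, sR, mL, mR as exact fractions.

160/229 32/17 8688/3893 -944/3893

left sensor world pos  = (-11, 10); dL² = 229
right sensor world pos = (-5, 10); dR² = 85
sL = 160/229 = 160/229
sR = 160/85 = 32/17
mL = 1/2·sL + 1·sR = 8688/3893
mR = 1·sL + -1/2·sR = -944/3893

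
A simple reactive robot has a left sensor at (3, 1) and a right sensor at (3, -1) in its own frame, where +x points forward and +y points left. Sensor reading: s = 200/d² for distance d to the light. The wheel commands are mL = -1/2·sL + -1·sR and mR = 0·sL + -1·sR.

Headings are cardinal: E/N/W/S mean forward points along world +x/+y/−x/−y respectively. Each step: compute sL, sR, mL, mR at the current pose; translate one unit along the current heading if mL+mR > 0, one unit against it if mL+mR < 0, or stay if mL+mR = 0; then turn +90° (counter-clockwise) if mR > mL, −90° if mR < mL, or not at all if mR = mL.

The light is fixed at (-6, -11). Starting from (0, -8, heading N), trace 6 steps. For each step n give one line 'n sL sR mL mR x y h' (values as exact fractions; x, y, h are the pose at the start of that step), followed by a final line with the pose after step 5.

0 200/61 40/17 -4140/1037 -40/17 0 -8 N
1 20 100/9 -190/9 -100/9 0 -9 W
2 40/13 200/37 -3340/481 -200/37 1 -9 S
3 50/29 25/13 -1050/377 -25/13 1 -8 E
4 200/61 40/17 -4140/1037 -40/17 0 -8 N
5 20 100/9 -190/9 -100/9 0 -9 W
final 1 -9 S

n=0: pose=(0,-8,N); sL=200/61, sR=40/17; mL=-4140/1037, mR=-40/17; mL+mR=-6580/1037 → advance -1; mR−mL=100/61 → turn +1·90°
n=1: pose=(0,-9,W); sL=20, sR=100/9; mL=-190/9, mR=-100/9; mL+mR=-290/9 → advance -1; mR−mL=10 → turn +1·90°
n=2: pose=(1,-9,S); sL=40/13, sR=200/37; mL=-3340/481, mR=-200/37; mL+mR=-5940/481 → advance -1; mR−mL=20/13 → turn +1·90°
n=3: pose=(1,-8,E); sL=50/29, sR=25/13; mL=-1050/377, mR=-25/13; mL+mR=-1775/377 → advance -1; mR−mL=25/29 → turn +1·90°
n=4: pose=(0,-8,N); sL=200/61, sR=40/17; mL=-4140/1037, mR=-40/17; mL+mR=-6580/1037 → advance -1; mR−mL=100/61 → turn +1·90°
n=5: pose=(0,-9,W); sL=20, sR=100/9; mL=-190/9, mR=-100/9; mL+mR=-290/9 → advance -1; mR−mL=10 → turn +1·90°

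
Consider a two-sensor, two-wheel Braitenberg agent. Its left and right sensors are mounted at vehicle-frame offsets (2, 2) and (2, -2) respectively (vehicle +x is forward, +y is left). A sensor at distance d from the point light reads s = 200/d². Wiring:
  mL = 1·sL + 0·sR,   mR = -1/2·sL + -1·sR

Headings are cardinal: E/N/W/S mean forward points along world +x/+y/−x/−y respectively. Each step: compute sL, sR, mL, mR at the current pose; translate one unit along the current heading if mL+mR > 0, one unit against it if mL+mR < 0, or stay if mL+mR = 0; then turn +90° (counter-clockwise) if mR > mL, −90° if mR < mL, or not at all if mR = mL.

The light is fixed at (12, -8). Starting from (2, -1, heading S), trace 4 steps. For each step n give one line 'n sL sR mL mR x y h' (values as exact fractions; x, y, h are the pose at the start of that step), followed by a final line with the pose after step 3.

0 200/89 200/169 200/89 -34700/15041 2 -1 S
1 10/9 50/61 10/9 -755/549 2 0 W
2 200/221 200/149 200/221 -59100/32929 3 0 N
3 20/13 100/37 20/13 -1670/481 3 -1 E
final 2 -1 S

n=0: pose=(2,-1,S); sL=200/89, sR=200/169; mL=200/89, mR=-34700/15041; mL+mR=-900/15041 → advance -1; mR−mL=-68500/15041 → turn -1·90°
n=1: pose=(2,0,W); sL=10/9, sR=50/61; mL=10/9, mR=-755/549; mL+mR=-145/549 → advance -1; mR−mL=-455/183 → turn -1·90°
n=2: pose=(3,0,N); sL=200/221, sR=200/149; mL=200/221, mR=-59100/32929; mL+mR=-29300/32929 → advance -1; mR−mL=-88900/32929 → turn -1·90°
n=3: pose=(3,-1,E); sL=20/13, sR=100/37; mL=20/13, mR=-1670/481; mL+mR=-930/481 → advance -1; mR−mL=-2410/481 → turn -1·90°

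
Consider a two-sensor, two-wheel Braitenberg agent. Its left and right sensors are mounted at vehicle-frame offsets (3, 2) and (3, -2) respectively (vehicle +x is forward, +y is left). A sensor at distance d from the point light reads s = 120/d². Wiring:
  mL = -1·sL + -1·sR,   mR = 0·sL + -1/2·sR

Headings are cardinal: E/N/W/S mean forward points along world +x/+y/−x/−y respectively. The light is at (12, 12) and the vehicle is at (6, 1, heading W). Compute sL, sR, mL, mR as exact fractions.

12/25 20/27 -824/675 -10/27

left sensor world pos  = (3, -1); dL² = 250
right sensor world pos = (3, 3); dR² = 162
sL = 120/250 = 12/25
sR = 120/162 = 20/27
mL = -1·sL + -1·sR = -824/675
mR = 0·sL + -1/2·sR = -10/27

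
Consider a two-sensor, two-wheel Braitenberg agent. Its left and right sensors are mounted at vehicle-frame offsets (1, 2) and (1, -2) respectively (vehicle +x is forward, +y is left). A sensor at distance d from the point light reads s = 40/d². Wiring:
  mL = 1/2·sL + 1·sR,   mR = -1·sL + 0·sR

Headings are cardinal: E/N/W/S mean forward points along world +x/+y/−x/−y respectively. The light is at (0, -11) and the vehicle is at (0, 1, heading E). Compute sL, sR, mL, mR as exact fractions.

left sensor world pos  = (1, 3); dL² = 197
right sensor world pos = (1, -1); dR² = 101
sL = 40/197 = 40/197
sR = 40/101 = 40/101
mL = 1/2·sL + 1·sR = 9900/19897
mR = -1·sL + 0·sR = -40/197

40/197 40/101 9900/19897 -40/197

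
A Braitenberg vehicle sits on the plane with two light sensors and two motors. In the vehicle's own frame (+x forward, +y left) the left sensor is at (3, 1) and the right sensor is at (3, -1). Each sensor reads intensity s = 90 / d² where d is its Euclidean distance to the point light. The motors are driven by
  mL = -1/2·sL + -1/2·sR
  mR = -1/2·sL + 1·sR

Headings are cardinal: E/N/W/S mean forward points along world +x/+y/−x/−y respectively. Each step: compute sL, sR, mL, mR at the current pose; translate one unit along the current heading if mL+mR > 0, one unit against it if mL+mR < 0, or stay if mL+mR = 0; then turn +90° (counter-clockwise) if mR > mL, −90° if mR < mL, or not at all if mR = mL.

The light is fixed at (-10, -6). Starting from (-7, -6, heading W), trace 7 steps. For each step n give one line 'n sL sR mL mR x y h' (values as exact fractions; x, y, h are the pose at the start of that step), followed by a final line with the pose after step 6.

n=0: pose=(-7,-6,W); sL=90, sR=90; mL=-90, mR=45; mL+mR=-45 → advance -1; mR−mL=135 → turn +1·90°
n=1: pose=(-6,-6,S); sL=45/17, sR=5; mL=-65/17, mR=125/34; mL+mR=-5/34 → advance -1; mR−mL=15/2 → turn +1·90°
n=2: pose=(-6,-5,E); sL=90/53, sR=90/49; mL=-4590/2597, mR=2565/2597; mL+mR=-2025/2597 → advance -1; mR−mL=135/49 → turn +1·90°
n=3: pose=(-7,-5,N); sL=9/2, sR=45/16; mL=-117/32, mR=9/16; mL+mR=-99/32 → advance -1; mR−mL=135/32 → turn +1·90°
n=4: pose=(-7,-6,W); sL=90, sR=90; mL=-90, mR=45; mL+mR=-45 → advance -1; mR−mL=135 → turn +1·90°
n=5: pose=(-6,-6,S); sL=45/17, sR=5; mL=-65/17, mR=125/34; mL+mR=-5/34 → advance -1; mR−mL=15/2 → turn +1·90°
n=6: pose=(-6,-5,E); sL=90/53, sR=90/49; mL=-4590/2597, mR=2565/2597; mL+mR=-2025/2597 → advance -1; mR−mL=135/49 → turn +1·90°

0 90 90 -90 45 -7 -6 W
1 45/17 5 -65/17 125/34 -6 -6 S
2 90/53 90/49 -4590/2597 2565/2597 -6 -5 E
3 9/2 45/16 -117/32 9/16 -7 -5 N
4 90 90 -90 45 -7 -6 W
5 45/17 5 -65/17 125/34 -6 -6 S
6 90/53 90/49 -4590/2597 2565/2597 -6 -5 E
final -7 -5 N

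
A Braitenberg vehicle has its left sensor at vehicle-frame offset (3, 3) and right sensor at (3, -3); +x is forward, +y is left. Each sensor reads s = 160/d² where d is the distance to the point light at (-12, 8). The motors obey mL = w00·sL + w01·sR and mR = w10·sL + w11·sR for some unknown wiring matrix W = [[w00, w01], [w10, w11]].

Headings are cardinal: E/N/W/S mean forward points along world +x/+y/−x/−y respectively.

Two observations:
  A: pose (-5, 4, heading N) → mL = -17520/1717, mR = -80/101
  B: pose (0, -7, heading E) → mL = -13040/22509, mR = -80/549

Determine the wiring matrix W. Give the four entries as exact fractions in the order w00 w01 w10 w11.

obs A: pose=(-5,4,N) → sL=160/17, sR=160/101, mL=-17520/1717, mR=-80/101
obs B: pose=(0,-7,E) → sL=160/369, sR=160/549, mL=-13040/22509, mR=-80/549
sensor matrix S = [[160/17, 160/101], [160/369, 160/549]]; det S = 79462400/38647953
solve [mL_A; mL_B] = S·[w00; w01] and [mR_A; mR_B] = S·[w10; w11]:
  w00 = -1, w01 = -1/2, w10 = 0, w11 = -1/2

-1 -1/2 0 -1/2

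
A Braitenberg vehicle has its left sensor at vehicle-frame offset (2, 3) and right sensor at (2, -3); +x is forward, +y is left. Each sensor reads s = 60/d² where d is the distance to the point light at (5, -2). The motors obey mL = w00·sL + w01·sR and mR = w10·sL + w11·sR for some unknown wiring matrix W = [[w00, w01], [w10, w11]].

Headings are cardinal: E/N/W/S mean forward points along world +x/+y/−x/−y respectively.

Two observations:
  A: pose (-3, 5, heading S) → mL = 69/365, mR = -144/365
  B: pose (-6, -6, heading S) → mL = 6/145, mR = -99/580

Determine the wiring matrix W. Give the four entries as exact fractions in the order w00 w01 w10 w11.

obs A: pose=(-3,5,S) → sL=6/5, sR=30/73, mL=69/365, mR=-144/365
obs B: pose=(-6,-6,S) → sL=3/5, sR=15/58, mL=6/145, mR=-99/580
sensor matrix S = [[6/5, 30/73], [3/5, 15/58]]; det S = 135/2117
solve [mL_A; mL_B] = S·[w00; w01] and [mR_A; mR_B] = S·[w10; w11]:
  w00 = 1/2, w01 = -1, w10 = -1/2, w11 = 1/2

1/2 -1 -1/2 1/2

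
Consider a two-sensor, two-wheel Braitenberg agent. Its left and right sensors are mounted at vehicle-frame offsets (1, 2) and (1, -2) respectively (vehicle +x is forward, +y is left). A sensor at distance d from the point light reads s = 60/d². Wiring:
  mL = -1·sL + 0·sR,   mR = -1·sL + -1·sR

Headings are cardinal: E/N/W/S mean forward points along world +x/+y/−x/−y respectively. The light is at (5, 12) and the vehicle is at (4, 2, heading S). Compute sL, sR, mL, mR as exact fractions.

30/61 6/13 -30/61 -756/793

left sensor world pos  = (6, 1); dL² = 122
right sensor world pos = (2, 1); dR² = 130
sL = 60/122 = 30/61
sR = 60/130 = 6/13
mL = -1·sL + 0·sR = -30/61
mR = -1·sL + -1·sR = -756/793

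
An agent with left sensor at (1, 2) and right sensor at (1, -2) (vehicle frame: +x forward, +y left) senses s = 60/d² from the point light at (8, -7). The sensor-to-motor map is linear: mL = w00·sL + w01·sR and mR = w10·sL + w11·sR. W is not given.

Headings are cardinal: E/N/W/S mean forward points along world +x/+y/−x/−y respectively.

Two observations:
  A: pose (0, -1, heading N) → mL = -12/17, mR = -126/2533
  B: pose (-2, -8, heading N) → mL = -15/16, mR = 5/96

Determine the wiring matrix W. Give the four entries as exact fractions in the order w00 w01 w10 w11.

0 -1 -1 1/2

obs A: pose=(0,-1,N) → sL=60/149, sR=12/17, mL=-12/17, mR=-126/2533
obs B: pose=(-2,-8,N) → sL=5/12, sR=15/16, mL=-15/16, mR=5/96
sensor matrix S = [[60/149, 12/17], [5/12, 15/16]]; det S = 845/10132
solve [mL_A; mL_B] = S·[w00; w01] and [mR_A; mR_B] = S·[w10; w11]:
  w00 = 0, w01 = -1, w10 = -1, w11 = 1/2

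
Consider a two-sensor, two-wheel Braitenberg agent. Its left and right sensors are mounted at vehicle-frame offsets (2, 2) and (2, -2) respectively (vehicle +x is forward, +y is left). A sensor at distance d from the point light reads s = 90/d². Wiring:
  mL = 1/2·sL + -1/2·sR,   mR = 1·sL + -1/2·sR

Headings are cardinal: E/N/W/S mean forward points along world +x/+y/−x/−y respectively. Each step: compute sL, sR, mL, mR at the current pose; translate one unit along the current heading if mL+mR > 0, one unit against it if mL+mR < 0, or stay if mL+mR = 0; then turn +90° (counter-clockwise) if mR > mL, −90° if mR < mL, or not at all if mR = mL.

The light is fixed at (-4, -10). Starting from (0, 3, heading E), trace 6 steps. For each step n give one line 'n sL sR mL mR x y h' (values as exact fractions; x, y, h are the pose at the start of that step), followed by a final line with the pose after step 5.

n=0: pose=(0,3,E); sL=10/29, sR=90/157; mL=-520/4553, mR=265/4553; mL+mR=-255/4553 → advance -1; mR−mL=5/29 → turn +1·90°
n=1: pose=(-1,3,N); sL=45/113, sR=9/25; mL=54/2825, mR=1233/5650; mL+mR=1341/5650 → advance +1; mR−mL=45/226 → turn +1·90°
n=2: pose=(-1,4,W); sL=18/29, sR=90/257; mL=1008/7453, mR=3321/7453; mL+mR=4329/7453 → advance +1; mR−mL=9/29 → turn +1·90°
n=3: pose=(-2,4,S); sL=9/16, sR=5/8; mL=-1/32, mR=1/4; mL+mR=7/32 → advance +1; mR−mL=9/32 → turn +1·90°
n=4: pose=(-2,3,E); sL=90/241, sR=90/137; mL=-4680/33017, mR=1485/33017; mL+mR=-3195/33017 → advance -1; mR−mL=45/241 → turn +1·90°
n=5: pose=(-3,3,N); sL=45/113, sR=5/13; mL=10/1469, mR=605/2938; mL+mR=625/2938 → advance +1; mR−mL=45/226 → turn +1·90°

0 10/29 90/157 -520/4553 265/4553 0 3 E
1 45/113 9/25 54/2825 1233/5650 -1 3 N
2 18/29 90/257 1008/7453 3321/7453 -1 4 W
3 9/16 5/8 -1/32 1/4 -2 4 S
4 90/241 90/137 -4680/33017 1485/33017 -2 3 E
5 45/113 5/13 10/1469 605/2938 -3 3 N
final -3 4 W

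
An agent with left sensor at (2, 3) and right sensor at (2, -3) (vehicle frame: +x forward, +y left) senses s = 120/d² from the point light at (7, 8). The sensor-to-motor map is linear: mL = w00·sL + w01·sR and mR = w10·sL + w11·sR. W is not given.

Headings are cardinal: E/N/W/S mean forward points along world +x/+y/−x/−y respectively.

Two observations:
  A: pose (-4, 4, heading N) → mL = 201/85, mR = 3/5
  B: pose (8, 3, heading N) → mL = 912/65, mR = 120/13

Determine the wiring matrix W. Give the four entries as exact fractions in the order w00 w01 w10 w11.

1 1 1 0

obs A: pose=(-4,4,N) → sL=3/5, sR=30/17, mL=201/85, mR=3/5
obs B: pose=(8,3,N) → sL=120/13, sR=24/5, mL=912/65, mR=120/13
sensor matrix S = [[3/5, 30/17], [120/13, 24/5]]; det S = -74088/5525
solve [mL_A; mL_B] = S·[w00; w01] and [mR_A; mR_B] = S·[w10; w11]:
  w00 = 1, w01 = 1, w10 = 1, w11 = 0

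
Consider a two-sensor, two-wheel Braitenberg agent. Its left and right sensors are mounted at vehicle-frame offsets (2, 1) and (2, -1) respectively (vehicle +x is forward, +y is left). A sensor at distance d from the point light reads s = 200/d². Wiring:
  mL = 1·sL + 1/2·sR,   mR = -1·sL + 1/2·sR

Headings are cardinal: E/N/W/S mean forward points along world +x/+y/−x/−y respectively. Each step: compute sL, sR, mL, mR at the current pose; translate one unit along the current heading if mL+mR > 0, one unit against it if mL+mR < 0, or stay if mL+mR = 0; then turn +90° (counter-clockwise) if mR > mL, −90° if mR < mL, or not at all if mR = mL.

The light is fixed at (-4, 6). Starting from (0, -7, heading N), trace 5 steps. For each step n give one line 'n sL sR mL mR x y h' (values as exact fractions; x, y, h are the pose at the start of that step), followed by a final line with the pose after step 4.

0 20/13 100/73 2110/949 -810/949 0 -7 N
1 200/157 40/41 11340/6437 -5060/6437 0 -6 E
2 25/29 50/53 2050/1537 -600/1537 1 -6 S
3 40/41 200/153 10220/6273 -2020/6273 1 -7 W
4 20/13 100/73 2110/949 -810/949 0 -7 N
final 0 -6 E

n=0: pose=(0,-7,N); sL=20/13, sR=100/73; mL=2110/949, mR=-810/949; mL+mR=100/73 → advance +1; mR−mL=-40/13 → turn -1·90°
n=1: pose=(0,-6,E); sL=200/157, sR=40/41; mL=11340/6437, mR=-5060/6437; mL+mR=40/41 → advance +1; mR−mL=-400/157 → turn -1·90°
n=2: pose=(1,-6,S); sL=25/29, sR=50/53; mL=2050/1537, mR=-600/1537; mL+mR=50/53 → advance +1; mR−mL=-50/29 → turn -1·90°
n=3: pose=(1,-7,W); sL=40/41, sR=200/153; mL=10220/6273, mR=-2020/6273; mL+mR=200/153 → advance +1; mR−mL=-80/41 → turn -1·90°
n=4: pose=(0,-7,N); sL=20/13, sR=100/73; mL=2110/949, mR=-810/949; mL+mR=100/73 → advance +1; mR−mL=-40/13 → turn -1·90°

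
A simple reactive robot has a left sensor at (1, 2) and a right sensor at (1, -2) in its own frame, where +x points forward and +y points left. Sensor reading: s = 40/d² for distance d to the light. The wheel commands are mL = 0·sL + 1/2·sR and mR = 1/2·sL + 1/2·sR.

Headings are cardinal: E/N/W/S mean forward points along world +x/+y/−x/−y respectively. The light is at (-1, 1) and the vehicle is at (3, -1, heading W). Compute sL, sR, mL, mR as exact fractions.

8/5 40/9 20/9 136/45

left sensor world pos  = (2, -3); dL² = 25
right sensor world pos = (2, 1); dR² = 9
sL = 40/25 = 8/5
sR = 40/9 = 40/9
mL = 0·sL + 1/2·sR = 20/9
mR = 1/2·sL + 1/2·sR = 136/45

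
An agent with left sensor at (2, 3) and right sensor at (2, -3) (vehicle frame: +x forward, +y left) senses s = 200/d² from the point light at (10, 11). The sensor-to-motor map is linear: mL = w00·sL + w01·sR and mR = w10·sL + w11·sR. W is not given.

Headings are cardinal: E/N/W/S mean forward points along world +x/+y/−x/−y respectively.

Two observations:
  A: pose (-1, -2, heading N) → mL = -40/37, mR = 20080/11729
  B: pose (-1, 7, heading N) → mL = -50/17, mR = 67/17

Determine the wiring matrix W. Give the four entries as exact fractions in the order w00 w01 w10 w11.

obs A: pose=(-1,-2,N) → sL=200/317, sR=40/37, mL=-40/37, mR=20080/11729
obs B: pose=(-1,7,N) → sL=1, sR=50/17, mL=-50/17, mR=67/17
sensor matrix S = [[200/317, 40/37], [1, 50/17]]; det S = 154440/199393
solve [mL_A; mL_B] = S·[w00; w01] and [mR_A; mR_B] = S·[w10; w11]:
  w00 = 0, w01 = -1, w10 = 1, w11 = 1

0 -1 1 1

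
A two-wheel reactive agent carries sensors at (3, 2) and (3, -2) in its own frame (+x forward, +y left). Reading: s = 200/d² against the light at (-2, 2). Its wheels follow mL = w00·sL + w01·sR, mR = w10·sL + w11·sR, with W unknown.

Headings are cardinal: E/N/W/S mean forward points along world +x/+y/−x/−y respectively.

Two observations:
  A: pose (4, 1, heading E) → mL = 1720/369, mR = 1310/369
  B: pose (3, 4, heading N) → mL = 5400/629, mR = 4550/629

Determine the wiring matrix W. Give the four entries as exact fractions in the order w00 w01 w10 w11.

obs A: pose=(4,1,E) → sL=100/41, sR=20/9, mL=1720/369, mR=1310/369
obs B: pose=(3,4,N) → sL=100/17, sR=100/37, mL=5400/629, mR=4550/629
sensor matrix S = [[100/41, 20/9], [100/17, 100/37]]; det S = -1504000/232101
solve [mL_A; mL_B] = S·[w00; w01] and [mR_A; mR_B] = S·[w10; w11]:
  w00 = 1, w01 = 1, w10 = 1, w11 = 1/2

1 1 1 1/2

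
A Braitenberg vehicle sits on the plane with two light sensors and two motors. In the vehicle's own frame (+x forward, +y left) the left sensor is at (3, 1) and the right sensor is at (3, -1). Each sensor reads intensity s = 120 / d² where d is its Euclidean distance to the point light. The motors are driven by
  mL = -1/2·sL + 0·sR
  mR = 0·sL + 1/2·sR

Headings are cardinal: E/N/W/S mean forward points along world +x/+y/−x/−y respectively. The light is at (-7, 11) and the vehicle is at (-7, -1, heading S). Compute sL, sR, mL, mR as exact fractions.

left sensor world pos  = (-6, -4); dL² = 226
right sensor world pos = (-8, -4); dR² = 226
sL = 120/226 = 60/113
sR = 120/226 = 60/113
mL = -1/2·sL + 0·sR = -30/113
mR = 0·sL + 1/2·sR = 30/113

60/113 60/113 -30/113 30/113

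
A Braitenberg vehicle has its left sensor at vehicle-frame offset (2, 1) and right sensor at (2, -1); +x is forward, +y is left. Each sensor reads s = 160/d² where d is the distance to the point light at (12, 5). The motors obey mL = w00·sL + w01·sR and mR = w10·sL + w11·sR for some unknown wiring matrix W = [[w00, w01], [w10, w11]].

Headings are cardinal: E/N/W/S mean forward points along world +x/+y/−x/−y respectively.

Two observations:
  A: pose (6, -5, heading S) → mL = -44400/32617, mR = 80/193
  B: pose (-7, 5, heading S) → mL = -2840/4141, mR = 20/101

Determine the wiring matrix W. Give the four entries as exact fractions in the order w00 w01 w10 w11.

-1 -1/2 0 1/2

obs A: pose=(6,-5,S) → sL=160/169, sR=160/193, mL=-44400/32617, mR=80/193
obs B: pose=(-7,5,S) → sL=20/41, sR=40/101, mL=-2840/4141, mR=20/101
sensor matrix S = [[160/169, 160/193], [20/41, 40/101]]; det S = -3977600/135066997
solve [mL_A; mL_B] = S·[w00; w01] and [mR_A; mR_B] = S·[w10; w11]:
  w00 = -1, w01 = -1/2, w10 = 0, w11 = 1/2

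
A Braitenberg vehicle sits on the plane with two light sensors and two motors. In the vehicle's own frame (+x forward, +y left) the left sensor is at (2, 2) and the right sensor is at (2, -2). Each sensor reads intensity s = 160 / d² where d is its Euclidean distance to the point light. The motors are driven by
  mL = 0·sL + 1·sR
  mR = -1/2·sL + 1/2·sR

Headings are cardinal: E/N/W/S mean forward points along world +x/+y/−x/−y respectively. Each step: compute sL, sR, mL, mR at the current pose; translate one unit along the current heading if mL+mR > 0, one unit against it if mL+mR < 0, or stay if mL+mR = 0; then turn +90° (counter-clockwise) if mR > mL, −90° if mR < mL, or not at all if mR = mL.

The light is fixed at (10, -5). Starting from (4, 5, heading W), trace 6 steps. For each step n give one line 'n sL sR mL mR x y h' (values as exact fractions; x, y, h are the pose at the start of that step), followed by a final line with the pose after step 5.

0 5/4 10/13 10/13 -25/104 4 5 W
1 32/45 160/169 160/169 896/7605 3 5 N
2 80/97 80/53 80/53 1760/5141 3 6 E
3 160/97 32/29 32/29 -768/2813 4 6 S
4 5/4 10/13 10/13 -25/104 4 5 W
5 32/45 160/169 160/169 896/7605 3 5 N
final 3 6 E

n=0: pose=(4,5,W); sL=5/4, sR=10/13; mL=10/13, mR=-25/104; mL+mR=55/104 → advance +1; mR−mL=-105/104 → turn -1·90°
n=1: pose=(3,5,N); sL=32/45, sR=160/169; mL=160/169, mR=896/7605; mL+mR=8096/7605 → advance +1; mR−mL=-6304/7605 → turn -1·90°
n=2: pose=(3,6,E); sL=80/97, sR=80/53; mL=80/53, mR=1760/5141; mL+mR=9520/5141 → advance +1; mR−mL=-6000/5141 → turn -1·90°
n=3: pose=(4,6,S); sL=160/97, sR=32/29; mL=32/29, mR=-768/2813; mL+mR=2336/2813 → advance +1; mR−mL=-3872/2813 → turn -1·90°
n=4: pose=(4,5,W); sL=5/4, sR=10/13; mL=10/13, mR=-25/104; mL+mR=55/104 → advance +1; mR−mL=-105/104 → turn -1·90°
n=5: pose=(3,5,N); sL=32/45, sR=160/169; mL=160/169, mR=896/7605; mL+mR=8096/7605 → advance +1; mR−mL=-6304/7605 → turn -1·90°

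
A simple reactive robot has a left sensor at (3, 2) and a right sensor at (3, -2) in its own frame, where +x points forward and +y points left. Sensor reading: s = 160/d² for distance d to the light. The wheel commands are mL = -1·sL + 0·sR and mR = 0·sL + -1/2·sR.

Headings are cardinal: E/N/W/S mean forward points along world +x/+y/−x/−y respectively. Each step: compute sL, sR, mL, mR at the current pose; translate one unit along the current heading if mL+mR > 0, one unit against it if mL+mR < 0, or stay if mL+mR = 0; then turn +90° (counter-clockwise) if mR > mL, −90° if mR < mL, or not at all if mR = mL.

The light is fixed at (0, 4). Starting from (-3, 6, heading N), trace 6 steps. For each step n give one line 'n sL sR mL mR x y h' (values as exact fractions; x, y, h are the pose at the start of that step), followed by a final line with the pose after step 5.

0 16/5 80/13 -16/5 -40/13 -3 6 N
1 160/37 32/9 -160/37 -16/9 -3 5 W
2 40 8 -40 -4 -2 5 S
3 160/17 160 -160/17 -80 -2 6 E
4 80 80/13 -80 -40/13 -3 6 S
5 32/5 160 -32/5 -80 -3 7 E
final -4 7 S

n=0: pose=(-3,6,N); sL=16/5, sR=80/13; mL=-16/5, mR=-40/13; mL+mR=-408/65 → advance -1; mR−mL=8/65 → turn +1·90°
n=1: pose=(-3,5,W); sL=160/37, sR=32/9; mL=-160/37, mR=-16/9; mL+mR=-2032/333 → advance -1; mR−mL=848/333 → turn +1·90°
n=2: pose=(-2,5,S); sL=40, sR=8; mL=-40, mR=-4; mL+mR=-44 → advance -1; mR−mL=36 → turn +1·90°
n=3: pose=(-2,6,E); sL=160/17, sR=160; mL=-160/17, mR=-80; mL+mR=-1520/17 → advance -1; mR−mL=-1200/17 → turn -1·90°
n=4: pose=(-3,6,S); sL=80, sR=80/13; mL=-80, mR=-40/13; mL+mR=-1080/13 → advance -1; mR−mL=1000/13 → turn +1·90°
n=5: pose=(-3,7,E); sL=32/5, sR=160; mL=-32/5, mR=-80; mL+mR=-432/5 → advance -1; mR−mL=-368/5 → turn -1·90°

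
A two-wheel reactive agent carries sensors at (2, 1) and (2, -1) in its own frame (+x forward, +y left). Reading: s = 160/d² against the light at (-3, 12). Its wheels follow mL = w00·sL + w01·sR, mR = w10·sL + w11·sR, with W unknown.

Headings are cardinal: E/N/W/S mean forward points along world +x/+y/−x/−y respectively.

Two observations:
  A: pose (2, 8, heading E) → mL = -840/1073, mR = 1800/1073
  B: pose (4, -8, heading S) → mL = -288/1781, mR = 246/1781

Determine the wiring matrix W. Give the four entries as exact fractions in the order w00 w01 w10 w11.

obs A: pose=(2,8,E) → sL=80/29, sR=80/37, mL=-840/1073, mR=1800/1073
obs B: pose=(4,-8,S) → sL=40/137, sR=4/13, mL=-288/1781, mR=246/1781
sensor matrix S = [[80/29, 80/37], [40/137, 4/13]]; det S = 415680/1911013
solve [mL_A; mL_B] = S·[w00; w01] and [mR_A; mR_B] = S·[w10; w11]:
  w00 = 1/2, w01 = -1, w10 = 1, w11 = -1/2

1/2 -1 1 -1/2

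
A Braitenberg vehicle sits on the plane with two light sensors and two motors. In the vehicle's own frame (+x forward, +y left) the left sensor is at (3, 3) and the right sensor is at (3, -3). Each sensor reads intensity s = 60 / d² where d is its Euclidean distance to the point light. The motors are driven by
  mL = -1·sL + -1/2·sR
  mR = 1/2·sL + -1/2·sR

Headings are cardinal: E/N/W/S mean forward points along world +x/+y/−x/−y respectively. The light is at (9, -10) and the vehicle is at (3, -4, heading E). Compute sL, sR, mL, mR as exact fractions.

left sensor world pos  = (6, -1); dL² = 90
right sensor world pos = (6, -7); dR² = 18
sL = 60/90 = 2/3
sR = 60/18 = 10/3
mL = -1·sL + -1/2·sR = -7/3
mR = 1/2·sL + -1/2·sR = -4/3

2/3 10/3 -7/3 -4/3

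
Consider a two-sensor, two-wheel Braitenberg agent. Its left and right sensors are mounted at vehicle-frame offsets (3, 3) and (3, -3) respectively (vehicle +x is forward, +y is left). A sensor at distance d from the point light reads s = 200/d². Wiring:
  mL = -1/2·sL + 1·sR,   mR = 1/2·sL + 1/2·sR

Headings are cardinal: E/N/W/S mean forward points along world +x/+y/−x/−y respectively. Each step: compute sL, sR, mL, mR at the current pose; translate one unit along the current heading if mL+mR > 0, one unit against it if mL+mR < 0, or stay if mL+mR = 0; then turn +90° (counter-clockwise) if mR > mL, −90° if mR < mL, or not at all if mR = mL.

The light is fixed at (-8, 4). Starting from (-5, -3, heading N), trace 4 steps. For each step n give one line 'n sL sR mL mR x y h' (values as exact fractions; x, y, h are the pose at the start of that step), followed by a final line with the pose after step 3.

0 25/2 50/13 -125/52 425/52 -5 -3 N
1 200/81 200/9 1700/81 1000/81 -5 -2 W
2 20 100/17 -70/17 220/17 -6 -2 N
3 40/13 40 500/13 280/13 -6 -1 W
final -7 -1 N

n=0: pose=(-5,-3,N); sL=25/2, sR=50/13; mL=-125/52, mR=425/52; mL+mR=75/13 → advance +1; mR−mL=275/26 → turn +1·90°
n=1: pose=(-5,-2,W); sL=200/81, sR=200/9; mL=1700/81, mR=1000/81; mL+mR=100/3 → advance +1; mR−mL=-700/81 → turn -1·90°
n=2: pose=(-6,-2,N); sL=20, sR=100/17; mL=-70/17, mR=220/17; mL+mR=150/17 → advance +1; mR−mL=290/17 → turn +1·90°
n=3: pose=(-6,-1,W); sL=40/13, sR=40; mL=500/13, mR=280/13; mL+mR=60 → advance +1; mR−mL=-220/13 → turn -1·90°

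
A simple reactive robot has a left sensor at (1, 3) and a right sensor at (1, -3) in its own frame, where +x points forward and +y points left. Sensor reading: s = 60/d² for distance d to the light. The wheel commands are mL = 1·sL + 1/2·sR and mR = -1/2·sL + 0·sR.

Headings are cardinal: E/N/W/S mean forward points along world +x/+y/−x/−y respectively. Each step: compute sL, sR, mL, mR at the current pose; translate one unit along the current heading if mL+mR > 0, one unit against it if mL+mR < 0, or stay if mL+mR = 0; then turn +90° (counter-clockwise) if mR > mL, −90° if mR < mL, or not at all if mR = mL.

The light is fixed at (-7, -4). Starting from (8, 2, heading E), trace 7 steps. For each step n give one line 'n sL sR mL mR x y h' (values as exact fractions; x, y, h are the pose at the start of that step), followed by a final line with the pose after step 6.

0 60/337 12/53 5202/17861 -30/337 8 2 E
1 30/193 30/97 5805/18721 -15/193 9 2 S
2 60/229 60/289 24210/66181 -30/229 9 1 W
3 1/3 1/6 5/12 -1/6 8 1 N
4 60/337 12/53 5202/17861 -30/337 8 2 E
5 30/193 30/97 5805/18721 -15/193 9 2 S
6 60/229 60/289 24210/66181 -30/229 9 1 W
final 8 1 N

n=0: pose=(8,2,E); sL=60/337, sR=12/53; mL=5202/17861, mR=-30/337; mL+mR=3612/17861 → advance +1; mR−mL=-6792/17861 → turn -1·90°
n=1: pose=(9,2,S); sL=30/193, sR=30/97; mL=5805/18721, mR=-15/193; mL+mR=4350/18721 → advance +1; mR−mL=-7260/18721 → turn -1·90°
n=2: pose=(9,1,W); sL=60/229, sR=60/289; mL=24210/66181, mR=-30/229; mL+mR=15540/66181 → advance +1; mR−mL=-32880/66181 → turn -1·90°
n=3: pose=(8,1,N); sL=1/3, sR=1/6; mL=5/12, mR=-1/6; mL+mR=1/4 → advance +1; mR−mL=-7/12 → turn -1·90°
n=4: pose=(8,2,E); sL=60/337, sR=12/53; mL=5202/17861, mR=-30/337; mL+mR=3612/17861 → advance +1; mR−mL=-6792/17861 → turn -1·90°
n=5: pose=(9,2,S); sL=30/193, sR=30/97; mL=5805/18721, mR=-15/193; mL+mR=4350/18721 → advance +1; mR−mL=-7260/18721 → turn -1·90°
n=6: pose=(9,1,W); sL=60/229, sR=60/289; mL=24210/66181, mR=-30/229; mL+mR=15540/66181 → advance +1; mR−mL=-32880/66181 → turn -1·90°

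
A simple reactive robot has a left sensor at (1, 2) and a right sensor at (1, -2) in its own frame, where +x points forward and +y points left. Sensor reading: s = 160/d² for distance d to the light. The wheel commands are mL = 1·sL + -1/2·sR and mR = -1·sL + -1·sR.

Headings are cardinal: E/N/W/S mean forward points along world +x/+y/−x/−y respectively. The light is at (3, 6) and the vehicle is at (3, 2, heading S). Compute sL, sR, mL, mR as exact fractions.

160/29 160/29 80/29 -320/29

left sensor world pos  = (5, 1); dL² = 29
right sensor world pos = (1, 1); dR² = 29
sL = 160/29 = 160/29
sR = 160/29 = 160/29
mL = 1·sL + -1/2·sR = 80/29
mR = -1·sL + -1·sR = -320/29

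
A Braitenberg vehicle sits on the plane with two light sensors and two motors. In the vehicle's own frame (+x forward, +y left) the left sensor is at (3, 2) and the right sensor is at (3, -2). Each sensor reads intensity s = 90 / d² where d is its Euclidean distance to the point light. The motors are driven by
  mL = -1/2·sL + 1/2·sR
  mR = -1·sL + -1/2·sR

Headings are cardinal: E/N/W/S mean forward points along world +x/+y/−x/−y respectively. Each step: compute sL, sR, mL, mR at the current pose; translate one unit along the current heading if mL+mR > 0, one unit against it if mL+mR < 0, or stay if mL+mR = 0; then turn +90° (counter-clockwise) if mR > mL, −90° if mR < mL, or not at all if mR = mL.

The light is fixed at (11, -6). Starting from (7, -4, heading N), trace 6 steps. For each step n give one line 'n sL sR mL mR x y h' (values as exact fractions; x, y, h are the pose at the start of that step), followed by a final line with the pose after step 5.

n=0: pose=(7,-4,N); sL=90/61, sR=90/29; mL=1440/1769, mR=-5355/1769; mL+mR=-135/61 → advance -1; mR−mL=-6795/1769 → turn -1·90°
n=1: pose=(7,-5,E); sL=9, sR=45; mL=18, mR=-63/2; mL+mR=-27/2 → advance -1; mR−mL=-99/2 → turn -1·90°
n=2: pose=(6,-5,S); sL=90/13, sR=90/53; mL=-1800/689, mR=-5355/689; mL+mR=-135/13 → advance -1; mR−mL=-3555/689 → turn -1·90°
n=3: pose=(6,-4,W); sL=45/32, sR=9/8; mL=-9/64, mR=-63/32; mL+mR=-135/64 → advance -1; mR−mL=-117/64 → turn -1·90°
n=4: pose=(7,-4,N); sL=90/61, sR=90/29; mL=1440/1769, mR=-5355/1769; mL+mR=-135/61 → advance -1; mR−mL=-6795/1769 → turn -1·90°
n=5: pose=(7,-5,E); sL=9, sR=45; mL=18, mR=-63/2; mL+mR=-27/2 → advance -1; mR−mL=-99/2 → turn -1·90°

0 90/61 90/29 1440/1769 -5355/1769 7 -4 N
1 9 45 18 -63/2 7 -5 E
2 90/13 90/53 -1800/689 -5355/689 6 -5 S
3 45/32 9/8 -9/64 -63/32 6 -4 W
4 90/61 90/29 1440/1769 -5355/1769 7 -4 N
5 9 45 18 -63/2 7 -5 E
final 6 -5 S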